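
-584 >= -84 False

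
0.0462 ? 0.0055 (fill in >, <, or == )>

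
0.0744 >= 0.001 True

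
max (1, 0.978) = 1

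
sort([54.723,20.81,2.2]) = [2.2,20.81,54.723]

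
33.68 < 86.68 True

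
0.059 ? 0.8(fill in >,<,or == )<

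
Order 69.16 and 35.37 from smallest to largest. 35.37, 69.16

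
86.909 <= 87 True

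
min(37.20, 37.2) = 37.20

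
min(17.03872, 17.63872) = 17.03872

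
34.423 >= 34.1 True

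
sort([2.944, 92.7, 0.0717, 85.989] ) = [0.0717, 2.944, 85.989, 92.7]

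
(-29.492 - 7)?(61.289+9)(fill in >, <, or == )<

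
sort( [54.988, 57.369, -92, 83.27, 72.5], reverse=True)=[83.27, 72.5, 57.369, 54.988, -92]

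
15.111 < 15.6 True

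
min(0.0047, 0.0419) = 0.0047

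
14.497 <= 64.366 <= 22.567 False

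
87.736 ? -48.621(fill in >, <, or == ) >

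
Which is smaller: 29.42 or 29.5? 29.42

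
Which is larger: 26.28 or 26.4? 26.4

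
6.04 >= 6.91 False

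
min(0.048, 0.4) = 0.048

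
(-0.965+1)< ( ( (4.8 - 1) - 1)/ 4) True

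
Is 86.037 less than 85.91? No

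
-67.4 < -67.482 False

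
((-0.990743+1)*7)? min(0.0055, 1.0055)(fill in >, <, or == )>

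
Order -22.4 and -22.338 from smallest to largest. -22.4, -22.338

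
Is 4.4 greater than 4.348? Yes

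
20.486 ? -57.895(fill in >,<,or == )>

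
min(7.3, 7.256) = 7.256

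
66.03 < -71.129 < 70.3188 False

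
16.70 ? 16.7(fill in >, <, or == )==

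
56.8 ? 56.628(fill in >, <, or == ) >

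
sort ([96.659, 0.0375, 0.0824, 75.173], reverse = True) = [96.659, 75.173, 0.0824, 0.0375]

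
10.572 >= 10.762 False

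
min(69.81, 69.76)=69.76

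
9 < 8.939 False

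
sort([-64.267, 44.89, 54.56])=[-64.267, 44.89, 54.56]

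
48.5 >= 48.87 False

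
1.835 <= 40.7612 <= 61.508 True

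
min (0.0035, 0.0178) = 0.0035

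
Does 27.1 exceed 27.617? No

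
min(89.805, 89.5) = 89.5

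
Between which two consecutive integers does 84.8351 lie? 84 and 85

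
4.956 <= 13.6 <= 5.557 False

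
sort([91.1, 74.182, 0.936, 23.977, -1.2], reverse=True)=[91.1, 74.182, 23.977, 0.936, -1.2]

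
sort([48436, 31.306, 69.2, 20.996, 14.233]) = [14.233, 20.996, 31.306, 69.2, 48436]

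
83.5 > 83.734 False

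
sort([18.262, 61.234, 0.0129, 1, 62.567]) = [0.0129, 1, 18.262, 61.234, 62.567]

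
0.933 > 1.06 False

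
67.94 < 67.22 False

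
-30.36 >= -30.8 True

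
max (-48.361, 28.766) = 28.766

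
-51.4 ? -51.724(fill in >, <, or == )>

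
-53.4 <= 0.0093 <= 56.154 True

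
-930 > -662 False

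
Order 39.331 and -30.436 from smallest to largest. -30.436, 39.331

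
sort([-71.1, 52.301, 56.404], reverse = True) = [56.404, 52.301, -71.1]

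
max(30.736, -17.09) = 30.736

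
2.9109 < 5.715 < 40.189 True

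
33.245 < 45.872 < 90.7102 True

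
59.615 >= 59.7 False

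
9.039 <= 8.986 False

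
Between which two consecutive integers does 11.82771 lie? 11 and 12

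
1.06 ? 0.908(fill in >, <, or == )>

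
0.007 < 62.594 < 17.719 False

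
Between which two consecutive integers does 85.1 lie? 85 and 86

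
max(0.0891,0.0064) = 0.0891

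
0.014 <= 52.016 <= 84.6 True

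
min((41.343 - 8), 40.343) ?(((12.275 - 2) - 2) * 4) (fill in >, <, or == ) >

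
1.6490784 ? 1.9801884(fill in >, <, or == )<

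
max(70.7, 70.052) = 70.7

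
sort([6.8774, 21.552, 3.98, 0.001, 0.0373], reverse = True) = [21.552, 6.8774, 3.98, 0.0373, 0.001]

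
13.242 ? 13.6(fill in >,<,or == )<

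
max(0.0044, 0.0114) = 0.0114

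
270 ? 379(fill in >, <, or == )<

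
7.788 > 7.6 True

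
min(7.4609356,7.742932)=7.4609356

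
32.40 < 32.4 False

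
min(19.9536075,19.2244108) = 19.2244108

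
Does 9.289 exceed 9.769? No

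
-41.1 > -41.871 True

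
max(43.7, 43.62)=43.7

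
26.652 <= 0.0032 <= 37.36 False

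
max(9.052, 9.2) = 9.2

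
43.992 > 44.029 False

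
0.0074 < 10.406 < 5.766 False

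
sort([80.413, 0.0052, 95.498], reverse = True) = [95.498, 80.413, 0.0052]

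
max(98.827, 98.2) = 98.827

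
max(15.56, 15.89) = 15.89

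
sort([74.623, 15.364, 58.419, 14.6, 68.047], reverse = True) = [74.623, 68.047, 58.419, 15.364, 14.6]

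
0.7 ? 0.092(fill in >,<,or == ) >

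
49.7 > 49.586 True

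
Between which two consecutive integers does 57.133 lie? 57 and 58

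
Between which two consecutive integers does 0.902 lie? 0 and 1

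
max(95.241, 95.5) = 95.5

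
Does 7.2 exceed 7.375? No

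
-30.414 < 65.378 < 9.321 False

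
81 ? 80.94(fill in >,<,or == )>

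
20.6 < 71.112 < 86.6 True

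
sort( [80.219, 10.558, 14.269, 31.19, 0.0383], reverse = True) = [80.219, 31.19, 14.269, 10.558, 0.0383]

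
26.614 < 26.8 True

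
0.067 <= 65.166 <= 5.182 False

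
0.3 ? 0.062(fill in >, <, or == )>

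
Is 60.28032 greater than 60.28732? No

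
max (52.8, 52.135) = 52.8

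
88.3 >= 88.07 True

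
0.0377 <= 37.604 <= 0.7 False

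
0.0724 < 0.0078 False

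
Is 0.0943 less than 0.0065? No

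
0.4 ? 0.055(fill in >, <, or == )>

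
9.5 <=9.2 False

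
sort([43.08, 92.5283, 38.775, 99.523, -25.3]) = [-25.3, 38.775, 43.08, 92.5283, 99.523]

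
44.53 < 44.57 True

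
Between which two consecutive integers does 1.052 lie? 1 and 2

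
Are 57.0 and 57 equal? Yes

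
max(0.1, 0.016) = 0.1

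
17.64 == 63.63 False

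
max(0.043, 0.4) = 0.4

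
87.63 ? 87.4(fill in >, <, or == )>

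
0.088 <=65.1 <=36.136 False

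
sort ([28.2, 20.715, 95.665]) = [20.715, 28.2, 95.665]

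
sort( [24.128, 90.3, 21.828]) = [21.828, 24.128, 90.3]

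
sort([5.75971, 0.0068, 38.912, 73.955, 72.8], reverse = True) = [73.955, 72.8, 38.912, 5.75971, 0.0068]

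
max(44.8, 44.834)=44.834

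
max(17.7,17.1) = 17.7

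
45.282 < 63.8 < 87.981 True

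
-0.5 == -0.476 False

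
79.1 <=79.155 True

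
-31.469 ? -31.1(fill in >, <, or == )<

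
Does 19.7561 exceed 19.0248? Yes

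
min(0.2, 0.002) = 0.002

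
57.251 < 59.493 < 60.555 True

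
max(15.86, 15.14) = 15.86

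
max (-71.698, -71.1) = -71.1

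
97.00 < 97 False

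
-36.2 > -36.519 True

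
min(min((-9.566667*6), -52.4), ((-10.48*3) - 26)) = -57.44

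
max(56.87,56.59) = 56.87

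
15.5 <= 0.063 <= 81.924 False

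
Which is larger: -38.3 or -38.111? -38.111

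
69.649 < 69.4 False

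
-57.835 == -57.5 False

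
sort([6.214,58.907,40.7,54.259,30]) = [6.214,30,40.7,54.259,58.907]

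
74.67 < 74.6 False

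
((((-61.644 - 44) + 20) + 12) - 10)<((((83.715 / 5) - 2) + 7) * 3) True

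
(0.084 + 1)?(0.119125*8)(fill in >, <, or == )>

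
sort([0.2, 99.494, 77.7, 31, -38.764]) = [-38.764, 0.2, 31, 77.7, 99.494]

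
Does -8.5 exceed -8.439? No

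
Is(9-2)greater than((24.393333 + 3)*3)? No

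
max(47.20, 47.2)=47.2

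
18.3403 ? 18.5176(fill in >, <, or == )<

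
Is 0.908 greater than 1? No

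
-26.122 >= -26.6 True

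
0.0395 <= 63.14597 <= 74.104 True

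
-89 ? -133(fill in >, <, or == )>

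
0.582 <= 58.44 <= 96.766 True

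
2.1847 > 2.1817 True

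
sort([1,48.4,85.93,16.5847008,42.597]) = [1,16.5847008,42.597,48.4,85.93]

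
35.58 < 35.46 False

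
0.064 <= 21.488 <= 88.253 True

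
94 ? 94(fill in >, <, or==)==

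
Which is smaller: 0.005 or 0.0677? 0.005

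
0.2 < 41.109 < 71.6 True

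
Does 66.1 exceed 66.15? No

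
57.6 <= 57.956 True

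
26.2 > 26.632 False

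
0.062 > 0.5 False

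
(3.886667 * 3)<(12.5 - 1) False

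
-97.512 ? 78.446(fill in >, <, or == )<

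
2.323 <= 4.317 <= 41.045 True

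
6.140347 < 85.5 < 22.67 False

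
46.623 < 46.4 False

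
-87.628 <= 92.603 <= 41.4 False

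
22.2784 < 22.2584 False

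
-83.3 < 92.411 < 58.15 False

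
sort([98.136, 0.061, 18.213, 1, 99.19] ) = [0.061, 1, 18.213, 98.136, 99.19]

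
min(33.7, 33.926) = 33.7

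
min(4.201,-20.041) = -20.041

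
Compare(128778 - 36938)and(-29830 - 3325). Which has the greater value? (128778 - 36938)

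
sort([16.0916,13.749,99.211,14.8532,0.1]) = [0.1,13.749,14.8532,16.0916,99.211]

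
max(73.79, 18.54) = 73.79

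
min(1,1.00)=1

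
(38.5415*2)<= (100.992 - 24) False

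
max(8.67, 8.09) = 8.67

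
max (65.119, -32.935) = 65.119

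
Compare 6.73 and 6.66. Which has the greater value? 6.73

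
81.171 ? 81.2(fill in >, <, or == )<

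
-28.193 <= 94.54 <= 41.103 False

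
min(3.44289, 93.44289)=3.44289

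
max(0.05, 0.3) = 0.3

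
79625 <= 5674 False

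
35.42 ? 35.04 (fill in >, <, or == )>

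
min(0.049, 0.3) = 0.049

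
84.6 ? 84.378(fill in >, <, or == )>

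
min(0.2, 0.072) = 0.072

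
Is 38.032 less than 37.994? No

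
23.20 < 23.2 False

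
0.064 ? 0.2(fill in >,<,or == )<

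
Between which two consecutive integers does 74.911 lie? 74 and 75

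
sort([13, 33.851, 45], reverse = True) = [45, 33.851, 13]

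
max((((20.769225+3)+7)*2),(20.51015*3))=61.53845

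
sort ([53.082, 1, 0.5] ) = [0.5, 1, 53.082]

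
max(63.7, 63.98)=63.98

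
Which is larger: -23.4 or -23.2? -23.2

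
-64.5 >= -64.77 True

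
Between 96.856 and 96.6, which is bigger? 96.856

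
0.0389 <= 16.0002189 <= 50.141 True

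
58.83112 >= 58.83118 False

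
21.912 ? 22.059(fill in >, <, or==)<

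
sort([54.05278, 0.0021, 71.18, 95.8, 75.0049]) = [0.0021, 54.05278, 71.18, 75.0049, 95.8]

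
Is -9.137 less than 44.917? Yes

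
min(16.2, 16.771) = 16.2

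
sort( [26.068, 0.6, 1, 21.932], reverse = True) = [26.068, 21.932, 1, 0.6]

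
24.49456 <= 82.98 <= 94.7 True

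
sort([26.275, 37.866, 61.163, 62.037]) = [26.275, 37.866, 61.163, 62.037]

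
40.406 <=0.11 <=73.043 False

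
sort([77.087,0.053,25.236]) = [0.053,25.236,77.087]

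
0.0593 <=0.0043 False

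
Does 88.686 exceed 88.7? No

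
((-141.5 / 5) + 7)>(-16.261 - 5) False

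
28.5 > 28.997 False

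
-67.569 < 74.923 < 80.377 True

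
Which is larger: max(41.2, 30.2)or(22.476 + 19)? (22.476 + 19)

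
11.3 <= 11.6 True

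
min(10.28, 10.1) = 10.1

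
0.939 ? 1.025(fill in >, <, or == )<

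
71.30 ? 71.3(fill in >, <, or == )==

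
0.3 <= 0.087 False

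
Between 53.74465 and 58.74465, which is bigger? 58.74465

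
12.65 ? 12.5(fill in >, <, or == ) >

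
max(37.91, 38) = 38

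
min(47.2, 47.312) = 47.2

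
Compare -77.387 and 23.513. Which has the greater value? 23.513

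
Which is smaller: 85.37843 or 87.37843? 85.37843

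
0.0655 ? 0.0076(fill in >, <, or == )>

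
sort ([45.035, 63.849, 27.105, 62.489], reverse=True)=[63.849, 62.489, 45.035, 27.105]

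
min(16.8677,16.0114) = 16.0114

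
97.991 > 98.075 False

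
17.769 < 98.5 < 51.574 False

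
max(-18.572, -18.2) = -18.2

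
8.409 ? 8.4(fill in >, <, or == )>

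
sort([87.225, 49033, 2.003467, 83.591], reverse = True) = [49033, 87.225, 83.591, 2.003467]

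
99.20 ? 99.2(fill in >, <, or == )==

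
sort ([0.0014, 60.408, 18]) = [0.0014, 18, 60.408]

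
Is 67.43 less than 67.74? Yes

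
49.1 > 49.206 False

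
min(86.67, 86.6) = 86.6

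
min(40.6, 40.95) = 40.6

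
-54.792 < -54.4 True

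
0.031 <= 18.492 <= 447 True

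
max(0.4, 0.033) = 0.4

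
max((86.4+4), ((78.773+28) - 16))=90.773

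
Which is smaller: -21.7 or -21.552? -21.7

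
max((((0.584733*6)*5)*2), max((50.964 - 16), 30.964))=35.08398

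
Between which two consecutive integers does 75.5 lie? 75 and 76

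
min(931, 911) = 911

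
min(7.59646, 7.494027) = 7.494027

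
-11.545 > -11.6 True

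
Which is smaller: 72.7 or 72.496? 72.496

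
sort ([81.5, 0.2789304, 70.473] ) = [0.2789304, 70.473, 81.5]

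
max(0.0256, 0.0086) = 0.0256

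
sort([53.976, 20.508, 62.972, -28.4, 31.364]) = [-28.4, 20.508, 31.364, 53.976, 62.972]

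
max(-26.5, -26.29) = -26.29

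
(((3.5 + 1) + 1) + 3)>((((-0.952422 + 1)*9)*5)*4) False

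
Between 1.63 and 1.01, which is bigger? 1.63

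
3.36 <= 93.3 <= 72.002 False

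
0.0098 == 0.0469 False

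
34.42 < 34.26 False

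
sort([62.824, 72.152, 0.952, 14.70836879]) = [0.952, 14.70836879, 62.824, 72.152]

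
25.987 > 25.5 True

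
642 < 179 False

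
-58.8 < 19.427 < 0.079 False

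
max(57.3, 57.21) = 57.3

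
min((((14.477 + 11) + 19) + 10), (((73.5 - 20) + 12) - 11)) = 54.477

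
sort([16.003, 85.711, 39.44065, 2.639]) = [2.639, 16.003, 39.44065, 85.711]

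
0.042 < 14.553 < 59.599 True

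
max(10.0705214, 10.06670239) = 10.0705214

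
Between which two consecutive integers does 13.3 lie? 13 and 14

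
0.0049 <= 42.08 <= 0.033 False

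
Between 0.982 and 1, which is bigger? 1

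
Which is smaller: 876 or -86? -86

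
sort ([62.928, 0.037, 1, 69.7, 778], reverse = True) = [778, 69.7, 62.928, 1, 0.037]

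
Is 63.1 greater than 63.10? No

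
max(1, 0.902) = 1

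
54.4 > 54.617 False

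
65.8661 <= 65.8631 False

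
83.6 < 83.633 True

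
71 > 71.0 False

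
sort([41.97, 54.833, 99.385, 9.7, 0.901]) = [0.901, 9.7, 41.97, 54.833, 99.385]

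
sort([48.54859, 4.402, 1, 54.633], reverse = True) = [54.633, 48.54859, 4.402, 1]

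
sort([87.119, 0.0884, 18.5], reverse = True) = [87.119, 18.5, 0.0884]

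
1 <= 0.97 False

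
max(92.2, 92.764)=92.764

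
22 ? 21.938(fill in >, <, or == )>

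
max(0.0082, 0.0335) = 0.0335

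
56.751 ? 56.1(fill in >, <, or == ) >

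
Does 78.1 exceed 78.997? No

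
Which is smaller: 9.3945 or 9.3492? 9.3492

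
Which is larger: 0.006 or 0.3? 0.3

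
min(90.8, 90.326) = 90.326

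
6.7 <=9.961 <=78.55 True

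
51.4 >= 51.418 False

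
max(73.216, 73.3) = 73.3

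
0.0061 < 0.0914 True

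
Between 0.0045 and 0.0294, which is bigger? 0.0294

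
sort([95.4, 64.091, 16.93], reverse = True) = [95.4, 64.091, 16.93]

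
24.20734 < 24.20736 True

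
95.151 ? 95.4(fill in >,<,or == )<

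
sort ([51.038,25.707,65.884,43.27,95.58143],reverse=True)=[95.58143,65.884,51.038,43.27,25.707]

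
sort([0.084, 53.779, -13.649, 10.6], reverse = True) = [53.779, 10.6, 0.084, -13.649]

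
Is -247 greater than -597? Yes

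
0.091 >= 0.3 False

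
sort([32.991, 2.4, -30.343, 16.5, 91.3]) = [-30.343, 2.4, 16.5, 32.991, 91.3]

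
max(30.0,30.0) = 30.0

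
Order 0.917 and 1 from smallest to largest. 0.917, 1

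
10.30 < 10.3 False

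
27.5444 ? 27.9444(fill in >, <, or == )<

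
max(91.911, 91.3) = 91.911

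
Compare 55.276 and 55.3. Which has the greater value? 55.3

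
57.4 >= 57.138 True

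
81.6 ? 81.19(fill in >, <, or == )>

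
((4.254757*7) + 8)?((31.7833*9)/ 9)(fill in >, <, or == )>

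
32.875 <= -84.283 False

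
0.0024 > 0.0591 False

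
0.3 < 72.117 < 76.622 True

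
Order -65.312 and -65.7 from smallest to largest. -65.7, -65.312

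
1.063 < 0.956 False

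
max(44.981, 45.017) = 45.017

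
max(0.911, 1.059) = 1.059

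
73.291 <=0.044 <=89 False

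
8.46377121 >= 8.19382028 True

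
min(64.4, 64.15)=64.15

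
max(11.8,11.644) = 11.8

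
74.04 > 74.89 False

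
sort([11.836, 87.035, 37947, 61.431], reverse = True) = [37947, 87.035, 61.431, 11.836]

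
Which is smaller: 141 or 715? 141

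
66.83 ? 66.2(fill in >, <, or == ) >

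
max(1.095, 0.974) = 1.095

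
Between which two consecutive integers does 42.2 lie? 42 and 43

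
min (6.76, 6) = 6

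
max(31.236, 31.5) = 31.5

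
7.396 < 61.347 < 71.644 True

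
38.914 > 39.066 False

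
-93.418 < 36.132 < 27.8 False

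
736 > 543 True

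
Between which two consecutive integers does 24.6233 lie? 24 and 25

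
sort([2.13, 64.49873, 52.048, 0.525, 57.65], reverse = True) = [64.49873, 57.65, 52.048, 2.13, 0.525]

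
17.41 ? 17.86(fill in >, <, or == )<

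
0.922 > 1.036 False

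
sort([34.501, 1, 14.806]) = [1, 14.806, 34.501]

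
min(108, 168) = 108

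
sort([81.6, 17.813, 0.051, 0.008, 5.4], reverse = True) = [81.6, 17.813, 5.4, 0.051, 0.008]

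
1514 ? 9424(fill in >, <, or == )<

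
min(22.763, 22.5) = 22.5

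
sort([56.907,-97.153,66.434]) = [-97.153,56.907,66.434]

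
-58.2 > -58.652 True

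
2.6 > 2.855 False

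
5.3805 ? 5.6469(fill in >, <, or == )<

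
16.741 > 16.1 True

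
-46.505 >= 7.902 False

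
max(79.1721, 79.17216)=79.17216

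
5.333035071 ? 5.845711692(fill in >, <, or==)<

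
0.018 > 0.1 False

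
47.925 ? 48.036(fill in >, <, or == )<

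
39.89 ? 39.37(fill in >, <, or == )>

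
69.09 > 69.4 False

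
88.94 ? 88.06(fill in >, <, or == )>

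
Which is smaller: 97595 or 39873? 39873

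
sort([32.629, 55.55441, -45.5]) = [-45.5, 32.629, 55.55441]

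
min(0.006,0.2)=0.006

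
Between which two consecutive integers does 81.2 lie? 81 and 82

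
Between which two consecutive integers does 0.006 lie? 0 and 1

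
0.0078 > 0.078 False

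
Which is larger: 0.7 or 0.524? 0.7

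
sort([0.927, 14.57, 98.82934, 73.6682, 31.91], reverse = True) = [98.82934, 73.6682, 31.91, 14.57, 0.927]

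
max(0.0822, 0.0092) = 0.0822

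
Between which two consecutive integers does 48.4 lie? 48 and 49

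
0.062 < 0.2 True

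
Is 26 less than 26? No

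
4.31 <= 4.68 True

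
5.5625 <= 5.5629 True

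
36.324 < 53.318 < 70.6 True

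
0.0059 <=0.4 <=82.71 True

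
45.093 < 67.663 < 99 True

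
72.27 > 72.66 False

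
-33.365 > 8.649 False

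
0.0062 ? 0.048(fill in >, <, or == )<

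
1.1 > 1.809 False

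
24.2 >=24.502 False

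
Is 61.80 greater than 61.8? No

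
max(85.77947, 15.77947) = 85.77947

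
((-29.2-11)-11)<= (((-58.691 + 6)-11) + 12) False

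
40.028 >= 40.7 False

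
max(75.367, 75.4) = 75.4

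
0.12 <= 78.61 True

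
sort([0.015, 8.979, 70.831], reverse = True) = [70.831, 8.979, 0.015]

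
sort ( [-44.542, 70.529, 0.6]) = [-44.542, 0.6, 70.529]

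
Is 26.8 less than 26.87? Yes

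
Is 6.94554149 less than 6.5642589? No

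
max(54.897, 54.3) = 54.897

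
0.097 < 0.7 True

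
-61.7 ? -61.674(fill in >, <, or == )<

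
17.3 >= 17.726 False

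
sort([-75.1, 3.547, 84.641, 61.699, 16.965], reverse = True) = [84.641, 61.699, 16.965, 3.547, -75.1]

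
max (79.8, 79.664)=79.8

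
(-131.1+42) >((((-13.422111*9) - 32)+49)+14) True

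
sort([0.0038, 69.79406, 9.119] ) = [0.0038, 9.119, 69.79406]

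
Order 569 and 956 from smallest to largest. 569, 956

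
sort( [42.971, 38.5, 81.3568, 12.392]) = [12.392, 38.5, 42.971, 81.3568]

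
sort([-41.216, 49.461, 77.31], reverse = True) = [77.31, 49.461, -41.216]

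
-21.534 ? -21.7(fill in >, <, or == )>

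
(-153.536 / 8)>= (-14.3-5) True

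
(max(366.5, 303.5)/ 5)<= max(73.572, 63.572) True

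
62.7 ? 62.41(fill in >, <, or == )>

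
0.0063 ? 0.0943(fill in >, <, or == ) <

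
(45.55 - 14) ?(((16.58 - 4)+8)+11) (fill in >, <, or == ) <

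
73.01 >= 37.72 True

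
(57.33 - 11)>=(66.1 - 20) True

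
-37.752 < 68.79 True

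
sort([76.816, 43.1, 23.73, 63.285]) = [23.73, 43.1, 63.285, 76.816]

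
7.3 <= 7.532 True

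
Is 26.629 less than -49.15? No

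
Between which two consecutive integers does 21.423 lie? 21 and 22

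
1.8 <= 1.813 True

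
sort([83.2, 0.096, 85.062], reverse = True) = [85.062, 83.2, 0.096]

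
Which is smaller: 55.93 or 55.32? 55.32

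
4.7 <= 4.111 False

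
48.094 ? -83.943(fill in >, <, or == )>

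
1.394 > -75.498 True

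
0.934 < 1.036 True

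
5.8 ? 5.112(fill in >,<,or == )>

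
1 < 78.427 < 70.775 False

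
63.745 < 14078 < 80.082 False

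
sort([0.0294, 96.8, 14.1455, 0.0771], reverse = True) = [96.8, 14.1455, 0.0771, 0.0294]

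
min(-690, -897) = -897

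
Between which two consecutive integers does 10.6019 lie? 10 and 11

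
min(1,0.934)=0.934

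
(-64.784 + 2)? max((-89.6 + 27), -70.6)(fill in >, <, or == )<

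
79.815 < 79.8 False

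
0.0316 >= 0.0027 True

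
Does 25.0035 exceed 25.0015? Yes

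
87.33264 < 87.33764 True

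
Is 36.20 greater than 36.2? No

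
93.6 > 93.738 False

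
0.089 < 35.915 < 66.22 True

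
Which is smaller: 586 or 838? 586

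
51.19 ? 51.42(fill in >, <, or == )<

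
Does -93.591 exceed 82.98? No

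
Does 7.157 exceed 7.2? No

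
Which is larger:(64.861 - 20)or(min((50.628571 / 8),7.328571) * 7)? (64.861 - 20)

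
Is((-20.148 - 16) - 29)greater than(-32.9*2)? Yes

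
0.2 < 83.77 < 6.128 False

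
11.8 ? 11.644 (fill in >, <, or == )>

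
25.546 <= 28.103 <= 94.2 True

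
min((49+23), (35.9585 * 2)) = 71.917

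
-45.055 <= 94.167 True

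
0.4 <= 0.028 False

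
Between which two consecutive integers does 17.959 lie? 17 and 18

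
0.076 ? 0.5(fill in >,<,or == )<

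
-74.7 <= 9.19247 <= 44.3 True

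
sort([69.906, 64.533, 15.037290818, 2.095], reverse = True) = [69.906, 64.533, 15.037290818, 2.095]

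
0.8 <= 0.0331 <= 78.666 False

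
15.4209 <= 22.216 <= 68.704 True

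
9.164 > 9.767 False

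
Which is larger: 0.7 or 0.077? 0.7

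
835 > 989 False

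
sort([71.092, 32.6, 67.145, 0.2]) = [0.2, 32.6, 67.145, 71.092]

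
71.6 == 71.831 False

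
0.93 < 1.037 True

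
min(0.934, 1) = 0.934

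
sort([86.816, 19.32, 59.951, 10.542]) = [10.542, 19.32, 59.951, 86.816]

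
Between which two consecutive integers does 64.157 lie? 64 and 65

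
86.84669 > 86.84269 True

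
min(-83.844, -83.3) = -83.844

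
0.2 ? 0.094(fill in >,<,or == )>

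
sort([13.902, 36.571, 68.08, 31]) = [13.902, 31, 36.571, 68.08]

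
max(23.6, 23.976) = 23.976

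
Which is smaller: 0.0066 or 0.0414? 0.0066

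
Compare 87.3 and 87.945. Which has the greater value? 87.945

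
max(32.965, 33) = 33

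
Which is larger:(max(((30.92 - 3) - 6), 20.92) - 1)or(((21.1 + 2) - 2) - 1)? (max(((30.92 - 3) - 6), 20.92) - 1)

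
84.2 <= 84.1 False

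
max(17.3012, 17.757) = 17.757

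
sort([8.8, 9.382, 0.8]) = [0.8, 8.8, 9.382]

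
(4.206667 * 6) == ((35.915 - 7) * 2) False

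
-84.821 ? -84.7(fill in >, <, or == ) <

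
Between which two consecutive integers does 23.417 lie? 23 and 24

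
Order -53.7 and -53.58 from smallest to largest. -53.7, -53.58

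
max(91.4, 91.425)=91.425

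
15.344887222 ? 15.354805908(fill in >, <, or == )<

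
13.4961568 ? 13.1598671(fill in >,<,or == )>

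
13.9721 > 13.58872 True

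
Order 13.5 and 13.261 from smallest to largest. 13.261, 13.5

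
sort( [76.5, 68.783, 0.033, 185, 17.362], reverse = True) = [185, 76.5, 68.783, 17.362, 0.033]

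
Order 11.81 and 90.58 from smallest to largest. 11.81, 90.58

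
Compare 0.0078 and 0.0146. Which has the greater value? 0.0146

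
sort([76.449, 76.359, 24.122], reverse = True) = [76.449, 76.359, 24.122]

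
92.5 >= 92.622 False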